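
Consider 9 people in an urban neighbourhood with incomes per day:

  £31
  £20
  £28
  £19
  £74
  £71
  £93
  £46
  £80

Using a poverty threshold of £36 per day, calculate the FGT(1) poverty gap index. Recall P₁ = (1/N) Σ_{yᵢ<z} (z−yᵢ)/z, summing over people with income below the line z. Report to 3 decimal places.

0.142

Poor units: £19, £20, £28, £31 (q = 4 of N = 9).
Relative gaps: (36−19)/36 = 0.4722; (36−20)/36 = 0.4444; (36−28)/36 = 0.2222; (36−31)/36 = 0.1389.
Σ = 1.277778. Dividing by the full population N = 9 gives P₁ = 0.142.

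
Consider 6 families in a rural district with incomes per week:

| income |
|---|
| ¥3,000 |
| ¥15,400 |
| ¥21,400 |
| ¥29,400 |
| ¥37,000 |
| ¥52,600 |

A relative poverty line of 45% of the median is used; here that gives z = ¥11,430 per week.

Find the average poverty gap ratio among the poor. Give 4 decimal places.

0.7375

Below the line: ¥3,000 (q = 1 of N = 6).
Shortfall ratios (z−y)/z: 0.7375; sum = 0.737533.
The income-gap ratio divides by q (the poor only): 0.737533 / 1 = 0.7375.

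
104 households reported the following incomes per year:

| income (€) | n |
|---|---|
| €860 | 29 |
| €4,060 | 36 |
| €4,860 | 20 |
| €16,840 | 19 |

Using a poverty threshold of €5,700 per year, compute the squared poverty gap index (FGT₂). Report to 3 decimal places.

Incomes under z: 29×€860, 36×€4,060, 20×€4,860 (q = 85 of N = 104).
Gap ratios (z−y)/z: (5700−860)/5700 = 0.8491 (×29); (5700−4060)/5700 = 0.2877 (×36); (5700−4860)/5700 = 0.1474 (×20).
Squared: 0.7210 (×29); 0.0828 (×36); 0.0217 (×20).
Sum = 24.323792; P₂ = 24.323792 / 104 = 0.234.

0.234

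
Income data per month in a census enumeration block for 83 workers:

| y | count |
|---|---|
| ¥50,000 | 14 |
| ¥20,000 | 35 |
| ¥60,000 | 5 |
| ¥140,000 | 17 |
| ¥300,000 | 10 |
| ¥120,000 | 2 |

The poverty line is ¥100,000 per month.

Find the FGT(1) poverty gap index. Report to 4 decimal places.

0.4458

Below the line: 35×¥20,000, 14×¥50,000, 5×¥60,000 (q = 54 of N = 83).
Relative gaps: (100000−20000)/100000 = 0.8000 (×35); (100000−50000)/100000 = 0.5000 (×14); (100000−60000)/100000 = 0.4000 (×5).
Sum of shortfalls = 37.000000; P₁ averages over all N: 37.000000 / 83 = 0.4458.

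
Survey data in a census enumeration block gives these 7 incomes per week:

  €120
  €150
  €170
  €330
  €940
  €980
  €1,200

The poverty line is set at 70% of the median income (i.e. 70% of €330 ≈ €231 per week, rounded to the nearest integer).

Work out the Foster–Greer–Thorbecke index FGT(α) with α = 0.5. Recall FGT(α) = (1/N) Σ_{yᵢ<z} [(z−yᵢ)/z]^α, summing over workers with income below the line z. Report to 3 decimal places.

0.257

Below z: €120, €150, €170 (q = 3 of N = 7).
Relative gaps: (231−120)/231 = 0.4805; (231−150)/231 = 0.3506; (231−170)/231 = 0.2641.
Raised to α = 0.5: 0.69320; 0.59216; 0.51388.
Sum = 1.799228; FGT(0.5) = 1.799228 / 7 = 0.257.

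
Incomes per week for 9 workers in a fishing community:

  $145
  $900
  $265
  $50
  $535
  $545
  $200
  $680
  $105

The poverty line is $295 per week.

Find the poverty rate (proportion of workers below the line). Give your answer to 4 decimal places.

5 of the 9 workers have income below $295.
H = 5/9 = 0.5556.

0.5556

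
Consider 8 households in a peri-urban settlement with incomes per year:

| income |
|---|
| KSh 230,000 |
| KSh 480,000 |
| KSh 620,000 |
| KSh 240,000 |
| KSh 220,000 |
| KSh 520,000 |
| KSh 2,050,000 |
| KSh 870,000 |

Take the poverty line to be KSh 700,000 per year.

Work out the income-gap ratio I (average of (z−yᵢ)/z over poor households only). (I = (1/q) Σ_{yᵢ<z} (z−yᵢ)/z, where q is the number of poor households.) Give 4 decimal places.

0.4500

Below the line: KSh 220,000, KSh 230,000, KSh 240,000, KSh 480,000, KSh 520,000, KSh 620,000 (q = 6 of N = 8).
Relative gaps: 0.6857, 0.6714, 0.6571, 0.3143, 0.2571, 0.1143; sum = 2.700000.
The income-gap ratio divides by q (the poor only): 2.700000 / 6 = 0.4500.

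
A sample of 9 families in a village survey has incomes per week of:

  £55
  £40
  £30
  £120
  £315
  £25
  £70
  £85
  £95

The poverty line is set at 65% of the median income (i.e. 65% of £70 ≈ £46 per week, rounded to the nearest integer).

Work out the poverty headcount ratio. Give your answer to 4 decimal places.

0.3333

3 of the 9 families have income below £46.
H = 3/9 = 0.3333.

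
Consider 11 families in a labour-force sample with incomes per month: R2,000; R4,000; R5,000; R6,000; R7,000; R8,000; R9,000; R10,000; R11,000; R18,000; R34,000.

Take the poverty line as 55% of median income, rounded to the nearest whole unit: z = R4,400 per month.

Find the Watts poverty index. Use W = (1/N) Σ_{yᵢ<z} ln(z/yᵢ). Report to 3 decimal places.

Poor units: R2,000, R4,000 (q = 2 of N = 11).
ln(z/y) terms: ln(4400/2000) = 0.7885; ln(4400/4000) = 0.0953.
W = 0.883768 / 11 = 0.080.

0.080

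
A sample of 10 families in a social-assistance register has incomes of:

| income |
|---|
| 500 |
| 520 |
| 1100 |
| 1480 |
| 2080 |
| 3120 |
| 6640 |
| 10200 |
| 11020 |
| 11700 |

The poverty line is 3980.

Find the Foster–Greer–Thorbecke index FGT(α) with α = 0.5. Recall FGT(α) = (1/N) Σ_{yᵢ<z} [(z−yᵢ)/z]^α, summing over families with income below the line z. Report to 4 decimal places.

0.4666

Poor units: 500, 520, 1100, 1480, 2080, 3120 (q = 6 of N = 10).
Shortfall ratios: (3980−500)/3980 = 0.8744; (3980−520)/3980 = 0.8693; (3980−1100)/3980 = 0.7236; (3980−1480)/3980 = 0.6281; (3980−2080)/3980 = 0.4774; (3980−3120)/3980 = 0.2161.
Raised to α = 0.5: 0.93508; 0.93239; 0.85066; 0.79255; 0.69093; 0.46484.
Sum = 4.666453; FGT(0.5) = 4.666453 / 10 = 0.4666.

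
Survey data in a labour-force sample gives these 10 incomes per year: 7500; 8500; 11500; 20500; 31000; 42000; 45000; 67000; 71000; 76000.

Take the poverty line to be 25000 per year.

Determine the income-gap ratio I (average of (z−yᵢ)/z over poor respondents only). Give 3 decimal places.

0.520

Below the line: 7500, 8500, 11500, 20500 (q = 4 of N = 10).
Relative gaps: 0.7000, 0.6600, 0.5400, 0.1800; sum = 2.080000.
I averages over the q = 4 poor units only: 2.080000 / 4 = 0.520.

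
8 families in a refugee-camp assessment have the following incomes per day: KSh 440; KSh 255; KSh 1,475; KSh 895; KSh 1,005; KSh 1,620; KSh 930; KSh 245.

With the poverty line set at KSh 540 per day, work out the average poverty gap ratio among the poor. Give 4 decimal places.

Below z: KSh 245, KSh 255, KSh 440 (q = 3 of N = 8).
Shortfall ratios (z−y)/z: 0.5463, 0.5278, 0.1852; sum = 1.259259.
The income-gap ratio divides by q (the poor only): 1.259259 / 3 = 0.4198.

0.4198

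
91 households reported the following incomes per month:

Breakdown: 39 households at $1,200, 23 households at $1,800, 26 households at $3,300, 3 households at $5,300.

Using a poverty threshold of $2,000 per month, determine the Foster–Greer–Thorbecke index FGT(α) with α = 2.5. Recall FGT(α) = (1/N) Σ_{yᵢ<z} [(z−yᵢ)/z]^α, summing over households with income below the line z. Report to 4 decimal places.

Incomes under z: 39×$1,200, 23×$1,800 (q = 62 of N = 91).
Normalized shortfalls: (2000−1200)/2000 = 0.4000 (×39); (2000−1800)/2000 = 0.1000 (×23).
Raised to α = 2.5: 0.10119 (×39); 0.00316 (×23).
Sum = 4.019255; FGT(2.5) = 4.019255 / 91 = 0.0442.

0.0442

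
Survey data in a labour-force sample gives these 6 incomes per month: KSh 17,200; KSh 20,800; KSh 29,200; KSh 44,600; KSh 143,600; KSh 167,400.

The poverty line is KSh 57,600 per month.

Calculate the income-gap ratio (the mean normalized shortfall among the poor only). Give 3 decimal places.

Below the line: KSh 17,200, KSh 20,800, KSh 29,200, KSh 44,600 (q = 4 of N = 6).
Shortfall ratios (z−y)/z: 0.7014, 0.6389, 0.4931, 0.2257; sum = 2.059028.
The income-gap ratio divides by q (the poor only): 2.059028 / 4 = 0.515.

0.515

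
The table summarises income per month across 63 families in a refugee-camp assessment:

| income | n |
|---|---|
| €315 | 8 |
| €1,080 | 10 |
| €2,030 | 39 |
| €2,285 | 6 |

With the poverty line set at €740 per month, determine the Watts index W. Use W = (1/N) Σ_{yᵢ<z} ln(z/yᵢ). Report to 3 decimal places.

Below the line: 8×€315 (q = 8 of N = 63).
Log gaps: ln(740/315) = 0.8541 (×8).
W = 6.832620 / 63 = 0.108.

0.108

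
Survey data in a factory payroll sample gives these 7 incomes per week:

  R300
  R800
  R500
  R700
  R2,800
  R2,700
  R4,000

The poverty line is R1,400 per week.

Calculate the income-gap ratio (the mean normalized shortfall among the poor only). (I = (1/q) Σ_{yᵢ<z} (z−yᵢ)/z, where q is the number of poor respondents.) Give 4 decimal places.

0.5893

Incomes under z: R300, R500, R700, R800 (q = 4 of N = 7).
Relative gaps: 0.7857, 0.6429, 0.5000, 0.4286; sum = 2.357143.
The income-gap ratio divides by q (the poor only): 2.357143 / 4 = 0.5893.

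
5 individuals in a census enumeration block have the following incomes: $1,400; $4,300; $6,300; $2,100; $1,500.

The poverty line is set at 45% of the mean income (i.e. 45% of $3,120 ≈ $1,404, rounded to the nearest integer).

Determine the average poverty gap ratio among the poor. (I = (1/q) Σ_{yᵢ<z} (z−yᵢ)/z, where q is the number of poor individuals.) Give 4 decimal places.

Incomes under z: $1,400 (q = 1 of N = 5).
Shortfall ratios (z−y)/z: 0.0028; sum = 0.002849.
The income-gap ratio divides by q (the poor only): 0.002849 / 1 = 0.0028.

0.0028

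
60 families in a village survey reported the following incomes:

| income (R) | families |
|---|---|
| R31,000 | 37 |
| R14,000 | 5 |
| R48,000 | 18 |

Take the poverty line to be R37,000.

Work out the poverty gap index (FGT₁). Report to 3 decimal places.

Below the line: 5×R14,000, 37×R31,000 (q = 42 of N = 60).
Normalized shortfalls: (37000−14000)/37000 = 0.6216 (×5); (37000−31000)/37000 = 0.1622 (×37).
Sum of shortfalls = 9.108108; P₁ averages over all N: 9.108108 / 60 = 0.152.

0.152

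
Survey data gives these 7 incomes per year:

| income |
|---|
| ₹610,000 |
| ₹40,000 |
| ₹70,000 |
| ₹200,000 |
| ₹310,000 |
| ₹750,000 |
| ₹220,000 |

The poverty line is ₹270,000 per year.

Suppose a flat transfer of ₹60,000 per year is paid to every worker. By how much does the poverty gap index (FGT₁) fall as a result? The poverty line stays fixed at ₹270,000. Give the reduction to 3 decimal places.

0.122

Before: below the line — ₹40,000, ₹70,000, ₹200,000, ₹220,000; poverty gap index (FGT₁) = 0.29101.
After the ₹60,000 transfer: below the line — ₹100,000, ₹130,000, ₹260,000; poverty gap index (FGT₁) = 0.16931.
Reduction = 0.29101 − 0.16931 = 0.122.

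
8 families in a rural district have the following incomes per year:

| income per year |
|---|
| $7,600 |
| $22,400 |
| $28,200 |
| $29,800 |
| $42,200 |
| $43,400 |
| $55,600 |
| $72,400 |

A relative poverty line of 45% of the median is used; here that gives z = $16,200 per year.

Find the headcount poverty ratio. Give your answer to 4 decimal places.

0.1250

1 of the 8 families have income below $16,200.
H = 1/8 = 0.1250.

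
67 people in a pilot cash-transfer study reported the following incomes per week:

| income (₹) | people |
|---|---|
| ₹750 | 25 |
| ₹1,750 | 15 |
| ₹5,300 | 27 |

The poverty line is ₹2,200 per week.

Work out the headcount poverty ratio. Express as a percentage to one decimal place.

40 of the 67 people have income below ₹2,200.
H = 40/67 = 59.7%.

59.7%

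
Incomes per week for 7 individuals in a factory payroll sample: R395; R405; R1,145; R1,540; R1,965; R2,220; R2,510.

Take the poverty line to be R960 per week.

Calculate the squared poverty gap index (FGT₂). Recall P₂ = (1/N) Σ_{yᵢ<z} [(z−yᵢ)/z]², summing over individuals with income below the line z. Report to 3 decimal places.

Below z: R395, R405 (q = 2 of N = 7).
Shortfall ratios: (960−395)/960 = 0.5885; (960−405)/960 = 0.5781.
Squared: 0.3464; 0.3342.
Sum = 0.680610; P₂ = 0.680610 / 7 = 0.097.

0.097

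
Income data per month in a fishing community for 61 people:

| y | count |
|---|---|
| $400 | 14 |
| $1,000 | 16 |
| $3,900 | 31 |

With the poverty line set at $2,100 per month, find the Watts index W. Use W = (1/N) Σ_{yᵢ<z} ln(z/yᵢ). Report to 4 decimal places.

0.5752

Below the line: 14×$400, 16×$1,000 (q = 30 of N = 61).
Log shortfalls: ln(2100/400) = 1.6582 (×14); ln(2100/1000) = 0.7419 (×16).
W = 35.086191 / 61 = 0.5752.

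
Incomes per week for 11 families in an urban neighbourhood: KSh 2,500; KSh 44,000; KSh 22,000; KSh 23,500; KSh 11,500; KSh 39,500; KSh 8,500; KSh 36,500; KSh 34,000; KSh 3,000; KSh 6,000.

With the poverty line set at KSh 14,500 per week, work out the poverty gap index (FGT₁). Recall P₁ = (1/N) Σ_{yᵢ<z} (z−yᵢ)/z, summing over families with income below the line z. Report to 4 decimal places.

Below the line: KSh 2,500, KSh 3,000, KSh 6,000, KSh 8,500, KSh 11,500 (q = 5 of N = 11).
Shortfall ratios: (14500−2500)/14500 = 0.8276; (14500−3000)/14500 = 0.7931; (14500−6000)/14500 = 0.5862; (14500−8500)/14500 = 0.4138; (14500−11500)/14500 = 0.2069.
Σ = 2.827586. Dividing by the full population N = 11 gives P₁ = 0.2571.

0.2571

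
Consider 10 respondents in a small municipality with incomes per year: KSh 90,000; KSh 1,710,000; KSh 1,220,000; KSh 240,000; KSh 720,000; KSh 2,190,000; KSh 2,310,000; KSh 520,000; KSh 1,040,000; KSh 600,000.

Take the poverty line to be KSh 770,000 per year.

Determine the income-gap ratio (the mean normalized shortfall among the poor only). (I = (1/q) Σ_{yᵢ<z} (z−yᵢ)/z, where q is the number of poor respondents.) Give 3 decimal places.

0.436

Below z: KSh 90,000, KSh 240,000, KSh 520,000, KSh 600,000, KSh 720,000 (q = 5 of N = 10).
Shortfall ratios (z−y)/z: 0.8831, 0.6883, 0.3247, 0.2208, 0.0649; sum = 2.181818.
The income-gap ratio divides by q (the poor only): 2.181818 / 5 = 0.436.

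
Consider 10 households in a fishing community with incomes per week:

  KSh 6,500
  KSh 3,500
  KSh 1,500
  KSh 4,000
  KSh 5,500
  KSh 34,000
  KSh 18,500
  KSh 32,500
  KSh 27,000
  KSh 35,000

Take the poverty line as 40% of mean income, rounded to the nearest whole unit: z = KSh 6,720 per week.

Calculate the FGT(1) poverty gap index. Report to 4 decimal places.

Below z: KSh 1,500, KSh 3,500, KSh 4,000, KSh 5,500, KSh 6,500 (q = 5 of N = 10).
Shortfall ratios: (6720−1500)/6720 = 0.7768; (6720−3500)/6720 = 0.4792; (6720−4000)/6720 = 0.4048; (6720−5500)/6720 = 0.1815; (6720−6500)/6720 = 0.0327.
Σ = 1.875000. Dividing by the full population N = 10 gives P₁ = 0.1875.

0.1875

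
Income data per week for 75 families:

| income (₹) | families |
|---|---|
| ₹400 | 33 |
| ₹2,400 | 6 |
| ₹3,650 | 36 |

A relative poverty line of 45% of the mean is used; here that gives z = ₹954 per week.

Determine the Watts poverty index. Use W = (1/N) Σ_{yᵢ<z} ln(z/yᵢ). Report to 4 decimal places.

Poor units: 33×₹400 (q = 33 of N = 75).
Log shortfalls: ln(954/400) = 0.8692 (×33).
W = 28.683571 / 75 = 0.3824.

0.3824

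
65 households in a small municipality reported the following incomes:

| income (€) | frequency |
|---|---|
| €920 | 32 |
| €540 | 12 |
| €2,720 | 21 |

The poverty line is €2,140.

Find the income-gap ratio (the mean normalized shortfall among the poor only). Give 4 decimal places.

Below the line: 12×€540, 32×€920 (q = 44 of N = 65).
Shortfall ratios (z−y)/z: 0.7477 (×12), 0.5701 (×32); sum = 27.214953.
The income-gap ratio divides by q (the poor only): 27.214953 / 44 = 0.6185.

0.6185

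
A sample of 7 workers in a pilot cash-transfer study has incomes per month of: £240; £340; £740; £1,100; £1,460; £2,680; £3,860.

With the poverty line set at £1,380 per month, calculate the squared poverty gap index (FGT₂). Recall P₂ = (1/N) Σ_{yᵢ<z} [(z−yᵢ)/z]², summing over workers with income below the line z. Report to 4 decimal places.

0.2152

Poor units: £240, £340, £740, £1,100 (q = 4 of N = 7).
Relative gaps: (1380−240)/1380 = 0.8261; (1380−340)/1380 = 0.7536; (1380−740)/1380 = 0.4638; (1380−1100)/1380 = 0.2029.
Squared: 0.6824; 0.5679; 0.2151; 0.0412.
Sum = 1.506616; P₂ = 1.506616 / 7 = 0.2152.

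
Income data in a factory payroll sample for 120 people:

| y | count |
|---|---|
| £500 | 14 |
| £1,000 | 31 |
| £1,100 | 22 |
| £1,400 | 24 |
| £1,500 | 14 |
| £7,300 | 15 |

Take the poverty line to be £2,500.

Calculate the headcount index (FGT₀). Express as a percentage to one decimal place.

87.5%

105 of the 120 people have income below £2,500.
H = 105/120 = 87.5%.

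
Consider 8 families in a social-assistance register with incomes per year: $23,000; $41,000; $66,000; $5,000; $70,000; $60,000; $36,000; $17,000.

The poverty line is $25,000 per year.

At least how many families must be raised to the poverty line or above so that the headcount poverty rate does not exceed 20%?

Currently q = 3 of N = 8 are below the line (H = 0.375).
A headcount ratio of at most 20% allows at most ⌊0.20 × 8⌋ = 1 poor families.
So at least 3 − 1 = 2 must be lifted.

2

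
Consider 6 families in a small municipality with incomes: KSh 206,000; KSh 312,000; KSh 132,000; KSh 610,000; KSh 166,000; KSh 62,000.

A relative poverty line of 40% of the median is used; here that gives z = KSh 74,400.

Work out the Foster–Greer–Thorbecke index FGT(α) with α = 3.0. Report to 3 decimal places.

0.001

Incomes under z: KSh 62,000 (q = 1 of N = 6).
Shortfall ratios: (74400−62000)/74400 = 0.1667.
Raised to α = 3.0: 0.00463.
Sum = 0.004630; FGT(3.0) = 0.004630 / 6 = 0.001.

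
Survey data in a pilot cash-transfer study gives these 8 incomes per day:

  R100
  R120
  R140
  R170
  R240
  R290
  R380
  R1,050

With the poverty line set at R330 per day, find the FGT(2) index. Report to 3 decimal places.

0.193

Incomes under z: R100, R120, R140, R170, R240, R290 (q = 6 of N = 8).
Gap ratios (z−y)/z: (330−100)/330 = 0.6970; (330−120)/330 = 0.6364; (330−140)/330 = 0.5758; (330−170)/330 = 0.4848; (330−240)/330 = 0.2727; (330−290)/330 = 0.1212.
Squared: 0.4858; 0.4050; 0.3315; 0.2351; 0.0744; 0.0147.
Sum = 1.546373; P₂ = 1.546373 / 8 = 0.193.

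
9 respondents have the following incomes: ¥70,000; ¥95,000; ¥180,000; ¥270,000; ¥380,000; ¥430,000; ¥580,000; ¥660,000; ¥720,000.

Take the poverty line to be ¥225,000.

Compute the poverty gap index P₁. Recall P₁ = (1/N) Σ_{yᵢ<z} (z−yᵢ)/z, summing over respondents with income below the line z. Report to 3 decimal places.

Below the line: ¥70,000, ¥95,000, ¥180,000 (q = 3 of N = 9).
Relative gaps: (225000−70000)/225000 = 0.6889; (225000−95000)/225000 = 0.5778; (225000−180000)/225000 = 0.2000.
Σ = 1.466667. Dividing by the full population N = 9 gives P₁ = 0.163.

0.163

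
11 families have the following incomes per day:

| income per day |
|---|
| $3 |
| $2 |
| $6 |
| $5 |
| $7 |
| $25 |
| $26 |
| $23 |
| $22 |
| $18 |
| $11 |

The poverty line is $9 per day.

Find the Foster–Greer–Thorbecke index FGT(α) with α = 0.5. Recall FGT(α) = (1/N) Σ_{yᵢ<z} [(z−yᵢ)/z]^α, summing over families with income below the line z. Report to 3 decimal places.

0.310

Below z: $2, $3, $5, $6, $7 (q = 5 of N = 11).
Normalized shortfalls: (9−2)/9 = 0.7778; (9−3)/9 = 0.6667; (9−5)/9 = 0.4444; (9−6)/9 = 0.3333; (9−7)/9 = 0.2222.
Raised to α = 0.5: 0.88192; 0.81650; 0.66667; 0.57735; 0.47140.
Sum = 3.413835; FGT(0.5) = 3.413835 / 11 = 0.310.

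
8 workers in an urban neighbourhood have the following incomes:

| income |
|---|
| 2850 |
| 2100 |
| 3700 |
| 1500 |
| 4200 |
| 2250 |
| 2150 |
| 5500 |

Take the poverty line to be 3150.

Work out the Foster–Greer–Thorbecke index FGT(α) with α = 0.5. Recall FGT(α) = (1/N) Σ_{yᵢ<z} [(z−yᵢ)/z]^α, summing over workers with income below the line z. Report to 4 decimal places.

0.3385

Below the line: 1500, 2100, 2150, 2250, 2850 (q = 5 of N = 8).
Shortfall ratios: (3150−1500)/3150 = 0.5238; (3150−2100)/3150 = 0.3333; (3150−2150)/3150 = 0.3175; (3150−2250)/3150 = 0.2857; (3150−2850)/3150 = 0.0952.
Raised to α = 0.5: 0.72375; 0.57735; 0.56344; 0.53452; 0.30861.
Sum = 2.707662; FGT(0.5) = 2.707662 / 8 = 0.3385.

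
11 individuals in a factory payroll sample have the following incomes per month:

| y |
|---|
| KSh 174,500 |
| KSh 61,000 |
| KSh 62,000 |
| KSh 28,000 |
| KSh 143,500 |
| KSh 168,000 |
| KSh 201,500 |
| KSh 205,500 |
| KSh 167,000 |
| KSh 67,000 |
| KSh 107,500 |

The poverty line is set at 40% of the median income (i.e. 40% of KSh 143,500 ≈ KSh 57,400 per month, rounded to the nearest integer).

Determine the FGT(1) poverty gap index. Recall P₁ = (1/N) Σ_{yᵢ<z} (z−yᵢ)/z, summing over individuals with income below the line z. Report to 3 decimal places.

0.047

Below the line: KSh 28,000 (q = 1 of N = 11).
Shortfall ratios: (57400−28000)/57400 = 0.5122.
Sum of shortfalls = 0.512195; P₁ averages over all N: 0.512195 / 11 = 0.047.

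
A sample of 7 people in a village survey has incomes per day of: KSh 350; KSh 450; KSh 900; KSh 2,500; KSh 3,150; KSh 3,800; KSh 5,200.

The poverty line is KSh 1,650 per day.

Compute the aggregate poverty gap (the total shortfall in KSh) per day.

Incomes under z: KSh 350, KSh 450, KSh 900 (q = 3 of N = 7).
Individual gaps: 1650−350 = 1300; 1650−450 = 1200; 1650−900 = 750.
Aggregate gap = KSh 3,250.

KSh 3,250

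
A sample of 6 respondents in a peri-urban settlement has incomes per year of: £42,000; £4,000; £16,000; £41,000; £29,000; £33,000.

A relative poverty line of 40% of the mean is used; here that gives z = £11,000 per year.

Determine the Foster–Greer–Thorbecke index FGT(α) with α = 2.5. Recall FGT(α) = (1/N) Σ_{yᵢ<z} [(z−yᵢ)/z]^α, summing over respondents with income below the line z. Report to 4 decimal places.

Incomes under z: £4,000 (q = 1 of N = 6).
Normalized shortfalls: (11000−4000)/11000 = 0.6364.
Raised to α = 2.5: 0.32305.
Sum = 0.323045; FGT(2.5) = 0.323045 / 6 = 0.0538.

0.0538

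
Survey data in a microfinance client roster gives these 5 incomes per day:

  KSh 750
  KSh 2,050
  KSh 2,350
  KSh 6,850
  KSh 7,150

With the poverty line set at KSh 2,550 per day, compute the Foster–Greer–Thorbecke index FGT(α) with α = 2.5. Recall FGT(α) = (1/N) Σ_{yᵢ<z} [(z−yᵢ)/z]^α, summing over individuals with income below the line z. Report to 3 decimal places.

0.087

Poor units: KSh 750, KSh 2,050, KSh 2,350 (q = 3 of N = 5).
Gap ratios (z−y)/z: (2550−750)/2550 = 0.7059; (2550−2050)/2550 = 0.1961; (2550−2350)/2550 = 0.0784.
Raised to α = 2.5: 0.41863; 0.01702; 0.00172.
Sum = 0.437378; FGT(2.5) = 0.437378 / 5 = 0.087.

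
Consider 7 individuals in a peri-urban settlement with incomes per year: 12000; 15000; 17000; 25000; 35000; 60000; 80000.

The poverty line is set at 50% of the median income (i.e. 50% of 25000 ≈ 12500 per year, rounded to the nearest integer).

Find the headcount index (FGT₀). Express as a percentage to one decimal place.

1 of the 7 individuals have income below 12500.
H = 1/7 = 14.3%.

14.3%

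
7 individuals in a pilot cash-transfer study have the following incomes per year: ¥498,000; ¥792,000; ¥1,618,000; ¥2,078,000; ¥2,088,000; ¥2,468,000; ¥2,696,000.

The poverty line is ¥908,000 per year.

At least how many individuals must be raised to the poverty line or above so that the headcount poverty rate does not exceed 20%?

1

Currently q = 2 of N = 7 are below the line (H = 0.286).
A headcount ratio of at most 20% allows at most ⌊0.20 × 7⌋ = 1 poor individuals.
So at least 2 − 1 = 1 must be lifted.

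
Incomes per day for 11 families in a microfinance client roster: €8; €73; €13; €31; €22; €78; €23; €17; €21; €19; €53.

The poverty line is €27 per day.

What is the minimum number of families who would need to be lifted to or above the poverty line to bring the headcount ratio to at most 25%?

5

Currently q = 7 of N = 11 are below the line (H = 0.636).
A headcount ratio of at most 25% allows at most ⌊0.25 × 11⌋ = 2 poor families.
So at least 7 − 2 = 5 must be lifted.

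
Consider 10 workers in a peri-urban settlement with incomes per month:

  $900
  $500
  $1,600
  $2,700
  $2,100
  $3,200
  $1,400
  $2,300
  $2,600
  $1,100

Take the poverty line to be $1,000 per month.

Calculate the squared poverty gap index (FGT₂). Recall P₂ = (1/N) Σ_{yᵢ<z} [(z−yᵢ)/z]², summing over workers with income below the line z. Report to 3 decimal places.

Poor units: $500, $900 (q = 2 of N = 10).
Gap ratios (z−y)/z: (1000−500)/1000 = 0.5000; (1000−900)/1000 = 0.1000.
Squared: 0.2500; 0.0100.
Sum = 0.260000; P₂ = 0.260000 / 10 = 0.026.

0.026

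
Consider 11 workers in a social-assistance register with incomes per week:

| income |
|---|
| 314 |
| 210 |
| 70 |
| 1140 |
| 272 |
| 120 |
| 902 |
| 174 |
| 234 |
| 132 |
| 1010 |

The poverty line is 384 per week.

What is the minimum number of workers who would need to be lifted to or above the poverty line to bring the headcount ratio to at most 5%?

8

Currently q = 8 of N = 11 are below the line (H = 0.727).
A headcount ratio of at most 5% allows at most ⌊0.05 × 11⌋ = 0 poor workers.
So at least 8 − 0 = 8 must be lifted.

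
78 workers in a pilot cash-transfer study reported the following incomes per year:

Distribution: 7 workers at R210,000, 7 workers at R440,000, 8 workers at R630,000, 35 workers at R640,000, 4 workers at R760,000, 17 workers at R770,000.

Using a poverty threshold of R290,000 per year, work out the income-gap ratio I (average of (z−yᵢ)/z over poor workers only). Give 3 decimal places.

Below the line: 7×R210,000 (q = 7 of N = 78).
Relative gaps: 0.2759 (×7); sum = 1.931034.
The income-gap ratio divides by q (the poor only): 1.931034 / 7 = 0.276.

0.276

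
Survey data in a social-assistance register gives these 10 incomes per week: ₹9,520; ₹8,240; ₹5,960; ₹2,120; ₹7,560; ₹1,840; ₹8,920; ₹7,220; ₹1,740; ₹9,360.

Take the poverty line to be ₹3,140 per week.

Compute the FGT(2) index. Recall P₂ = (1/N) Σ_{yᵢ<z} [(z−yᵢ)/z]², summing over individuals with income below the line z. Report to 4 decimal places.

Incomes under z: ₹1,740, ₹1,840, ₹2,120 (q = 3 of N = 10).
Shortfall ratios: (3140−1740)/3140 = 0.4459; (3140−1840)/3140 = 0.4140; (3140−2120)/3140 = 0.3248.
Squared: 0.1988; 0.1714; 0.1055.
Sum = 0.475719; P₂ = 0.475719 / 10 = 0.0476.

0.0476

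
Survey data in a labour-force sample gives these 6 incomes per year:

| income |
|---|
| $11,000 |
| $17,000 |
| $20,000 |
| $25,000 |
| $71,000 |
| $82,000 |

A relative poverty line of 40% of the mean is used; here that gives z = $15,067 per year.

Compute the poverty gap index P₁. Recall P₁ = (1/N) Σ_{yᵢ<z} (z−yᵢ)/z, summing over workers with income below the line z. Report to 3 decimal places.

Below z: $11,000 (q = 1 of N = 6).
Shortfall ratios: (15067−11000)/15067 = 0.2699.
Σ = 0.269928. Dividing by the full population N = 6 gives P₁ = 0.045.

0.045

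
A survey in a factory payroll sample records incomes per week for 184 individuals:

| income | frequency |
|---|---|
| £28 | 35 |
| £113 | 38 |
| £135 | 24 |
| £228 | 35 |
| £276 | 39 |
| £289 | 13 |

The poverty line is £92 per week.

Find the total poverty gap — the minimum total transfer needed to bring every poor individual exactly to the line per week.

Below the line: 35×£28 (q = 35 of N = 184).
Individual gaps: 35×(92−28) = 2240.
Aggregate gap = £2,240.

£2,240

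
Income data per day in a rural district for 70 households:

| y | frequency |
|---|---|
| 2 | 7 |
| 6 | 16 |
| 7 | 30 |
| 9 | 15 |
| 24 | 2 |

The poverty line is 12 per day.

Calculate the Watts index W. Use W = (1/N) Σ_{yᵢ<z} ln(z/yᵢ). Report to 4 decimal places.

0.6303

Poor units: 7×2, 16×6, 30×7, 15×9 (q = 68 of N = 70).
Log shortfalls: ln(12/2) = 1.7918 (×7); ln(12/6) = 0.6931 (×16); ln(12/7) = 0.5390 (×30); ln(12/9) = 0.2877 (×15).
W = 44.117797 / 70 = 0.6303.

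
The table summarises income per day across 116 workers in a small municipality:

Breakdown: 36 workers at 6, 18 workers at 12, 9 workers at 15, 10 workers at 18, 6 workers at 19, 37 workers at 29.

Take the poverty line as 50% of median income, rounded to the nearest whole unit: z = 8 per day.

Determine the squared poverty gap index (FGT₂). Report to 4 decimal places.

0.0194

Incomes under z: 36×6 (q = 36 of N = 116).
Gap ratios (z−y)/z: (8−6)/8 = 0.2500 (×36).
Squared: 0.0625 (×36).
Sum = 2.250000; P₂ = 2.250000 / 116 = 0.0194.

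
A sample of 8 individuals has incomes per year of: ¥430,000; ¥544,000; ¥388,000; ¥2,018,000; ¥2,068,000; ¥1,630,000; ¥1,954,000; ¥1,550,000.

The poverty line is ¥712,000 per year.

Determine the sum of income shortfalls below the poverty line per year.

¥774,000

Incomes under z: ¥388,000, ¥430,000, ¥544,000 (q = 3 of N = 8).
Individual gaps: 712000−388000 = 324000; 712000−430000 = 282000; 712000−544000 = 168000.
Aggregate gap = ¥774,000.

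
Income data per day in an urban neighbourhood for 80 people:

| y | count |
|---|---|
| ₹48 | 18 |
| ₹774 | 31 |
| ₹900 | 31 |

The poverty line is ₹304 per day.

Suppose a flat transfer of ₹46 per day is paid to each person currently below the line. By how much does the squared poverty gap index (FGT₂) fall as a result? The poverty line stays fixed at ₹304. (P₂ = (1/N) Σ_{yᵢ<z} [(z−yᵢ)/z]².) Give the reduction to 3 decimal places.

Before: below the line — 18×₹48; squared poverty gap index (FGT₂) = 0.15956.
After the ₹46 transfer: below the line — 18×₹94; squared poverty gap index (FGT₂) = 0.10737.
Reduction = 0.15956 − 0.10737 = 0.052.

0.052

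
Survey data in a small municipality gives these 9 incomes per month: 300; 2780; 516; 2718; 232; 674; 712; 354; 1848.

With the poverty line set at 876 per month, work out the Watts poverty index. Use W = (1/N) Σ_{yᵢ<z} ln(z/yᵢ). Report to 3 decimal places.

0.478

Poor units: 232, 300, 354, 516, 674, 712 (q = 6 of N = 9).
Log gaps: ln(876/232) = 1.3286; ln(876/300) = 1.0716; ln(876/354) = 0.9061; ln(876/516) = 0.5293; ln(876/674) = 0.2621; ln(876/712) = 0.2073.
W = 4.304965 / 9 = 0.478.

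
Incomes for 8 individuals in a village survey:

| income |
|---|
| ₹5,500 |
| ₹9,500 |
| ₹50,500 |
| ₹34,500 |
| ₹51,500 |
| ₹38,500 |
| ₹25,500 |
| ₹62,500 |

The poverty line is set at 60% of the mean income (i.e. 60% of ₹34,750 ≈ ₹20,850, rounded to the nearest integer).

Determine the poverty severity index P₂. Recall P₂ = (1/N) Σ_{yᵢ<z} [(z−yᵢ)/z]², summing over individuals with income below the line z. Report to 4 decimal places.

Below z: ₹5,500, ₹9,500 (q = 2 of N = 8).
Normalized shortfalls: (20850−5500)/20850 = 0.7362; (20850−9500)/20850 = 0.5444.
Squared: 0.5420; 0.2963.
Sum = 0.838339; P₂ = 0.838339 / 8 = 0.1048.

0.1048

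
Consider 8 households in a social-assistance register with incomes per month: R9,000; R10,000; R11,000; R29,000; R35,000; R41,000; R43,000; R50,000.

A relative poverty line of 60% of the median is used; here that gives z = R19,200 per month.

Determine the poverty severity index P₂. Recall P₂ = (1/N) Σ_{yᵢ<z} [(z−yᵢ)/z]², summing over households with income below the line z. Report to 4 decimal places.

0.0868

Below the line: R9,000, R10,000, R11,000 (q = 3 of N = 8).
Shortfall ratios: (19200−9000)/19200 = 0.5312; (19200−10000)/19200 = 0.4792; (19200−11000)/19200 = 0.4271.
Squared: 0.2822; 0.2296; 0.1824.
Sum = 0.694227; P₂ = 0.694227 / 8 = 0.0868.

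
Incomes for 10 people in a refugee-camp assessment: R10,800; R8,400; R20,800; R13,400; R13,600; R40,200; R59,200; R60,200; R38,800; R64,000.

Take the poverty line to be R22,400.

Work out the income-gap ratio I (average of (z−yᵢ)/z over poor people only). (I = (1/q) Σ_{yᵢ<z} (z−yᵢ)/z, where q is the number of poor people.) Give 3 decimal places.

Below the line: R8,400, R10,800, R13,400, R13,600, R20,800 (q = 5 of N = 10).
Relative gaps: 0.6250, 0.5179, 0.4018, 0.3929, 0.0714; sum = 2.008929.
I averages over the q = 5 poor units only: 2.008929 / 5 = 0.402.

0.402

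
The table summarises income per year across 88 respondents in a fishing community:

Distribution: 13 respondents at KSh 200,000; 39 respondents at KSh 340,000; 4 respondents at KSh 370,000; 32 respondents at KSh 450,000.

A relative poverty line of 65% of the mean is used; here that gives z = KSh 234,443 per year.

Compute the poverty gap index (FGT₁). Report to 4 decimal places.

Below z: 13×KSh 200,000 (q = 13 of N = 88).
Gap ratios (z−y)/z: (234443−200000)/234443 = 0.1469 (×13).
Σ = 1.909884. Dividing by the full population N = 88 gives P₁ = 0.0217.

0.0217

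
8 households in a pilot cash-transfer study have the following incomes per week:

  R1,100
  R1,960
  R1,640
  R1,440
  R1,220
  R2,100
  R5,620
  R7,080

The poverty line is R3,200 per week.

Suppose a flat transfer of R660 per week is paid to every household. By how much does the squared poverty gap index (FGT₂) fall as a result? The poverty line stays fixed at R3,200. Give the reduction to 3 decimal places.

0.125

Before: below the line — R1,100, R1,220, R1,440, R1,640, R1,960, R2,100; squared poverty gap index (FGT₂) = 0.20275.
After the R660 transfer: below the line — R1,760, R1,880, R2,100, R2,300, R2,620, R2,760; squared poverty gap index (FGT₂) = 0.07771.
Reduction = 0.20275 − 0.07771 = 0.125.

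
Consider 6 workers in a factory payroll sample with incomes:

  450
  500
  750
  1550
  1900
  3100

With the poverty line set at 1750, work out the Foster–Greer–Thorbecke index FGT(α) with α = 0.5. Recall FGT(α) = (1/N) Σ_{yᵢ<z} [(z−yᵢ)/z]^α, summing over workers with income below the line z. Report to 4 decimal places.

Below the line: 450, 500, 750, 1550 (q = 4 of N = 6).
Shortfall ratios: (1750−450)/1750 = 0.7429; (1750−500)/1750 = 0.7143; (1750−750)/1750 = 0.5714; (1750−1550)/1750 = 0.1143.
Raised to α = 0.5: 0.86189; 0.84515; 0.75593; 0.33806.
Sum = 2.801037; FGT(0.5) = 2.801037 / 6 = 0.4668.

0.4668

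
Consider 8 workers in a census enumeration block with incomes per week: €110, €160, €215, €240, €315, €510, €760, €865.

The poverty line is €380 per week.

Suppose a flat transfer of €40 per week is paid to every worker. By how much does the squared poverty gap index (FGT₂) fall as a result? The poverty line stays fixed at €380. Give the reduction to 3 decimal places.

0.053

Before: below the line — €110, €160, €215, €240, €315; squared poverty gap index (FGT₂) = 0.14919.
After the €40 transfer: below the line — €150, €200, €255, €280, €355; squared poverty gap index (FGT₂) = 0.09656.
Reduction = 0.14919 − 0.09656 = 0.053.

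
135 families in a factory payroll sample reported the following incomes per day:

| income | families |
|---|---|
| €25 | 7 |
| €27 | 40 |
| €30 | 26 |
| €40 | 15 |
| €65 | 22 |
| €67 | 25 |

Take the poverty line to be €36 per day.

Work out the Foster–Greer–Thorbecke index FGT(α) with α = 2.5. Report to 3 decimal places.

0.014

Poor units: 7×€25, 40×€27, 26×€30 (q = 73 of N = 135).
Normalized shortfalls: (36−25)/36 = 0.3056 (×7); (36−27)/36 = 0.2500 (×40); (36−30)/36 = 0.1667 (×26).
Raised to α = 2.5: 0.05161 (×7); 0.03125 (×40); 0.01134 (×26).
Sum = 1.906109; FGT(2.5) = 1.906109 / 135 = 0.014.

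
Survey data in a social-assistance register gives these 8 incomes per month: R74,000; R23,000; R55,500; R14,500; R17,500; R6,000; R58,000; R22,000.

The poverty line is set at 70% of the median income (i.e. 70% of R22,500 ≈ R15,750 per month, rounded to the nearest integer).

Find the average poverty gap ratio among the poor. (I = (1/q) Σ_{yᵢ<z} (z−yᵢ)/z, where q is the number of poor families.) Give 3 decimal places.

0.349

Incomes under z: R6,000, R14,500 (q = 2 of N = 8).
Relative gaps: 0.6190, 0.0794; sum = 0.698413.
The income-gap ratio divides by q (the poor only): 0.698413 / 2 = 0.349.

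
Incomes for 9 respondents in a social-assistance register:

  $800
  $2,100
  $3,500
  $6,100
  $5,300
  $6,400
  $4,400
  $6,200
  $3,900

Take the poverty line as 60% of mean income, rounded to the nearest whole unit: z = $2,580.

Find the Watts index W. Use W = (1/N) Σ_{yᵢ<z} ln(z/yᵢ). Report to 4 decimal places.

Poor units: $800, $2,100 (q = 2 of N = 9).
ln(z/y) terms: ln(2580/800) = 1.1709; ln(2580/2100) = 0.2059.
W = 1.376785 / 9 = 0.1530.

0.1530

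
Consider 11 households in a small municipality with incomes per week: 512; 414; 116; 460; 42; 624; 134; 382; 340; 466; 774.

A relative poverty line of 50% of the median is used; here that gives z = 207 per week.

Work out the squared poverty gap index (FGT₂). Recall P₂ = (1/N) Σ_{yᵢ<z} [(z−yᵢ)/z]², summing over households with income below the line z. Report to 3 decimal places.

0.087

Below the line: 42, 116, 134 (q = 3 of N = 11).
Relative gaps: (207−42)/207 = 0.7971; (207−116)/207 = 0.4396; (207−134)/207 = 0.3527.
Squared: 0.6354; 0.1933; 0.1244.
Sum = 0.952998; P₂ = 0.952998 / 11 = 0.087.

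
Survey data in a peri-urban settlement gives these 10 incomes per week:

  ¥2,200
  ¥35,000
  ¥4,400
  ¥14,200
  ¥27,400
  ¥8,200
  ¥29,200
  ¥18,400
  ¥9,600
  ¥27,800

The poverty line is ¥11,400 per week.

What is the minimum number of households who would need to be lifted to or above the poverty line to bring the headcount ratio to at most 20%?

4 of the 10 households are poor, so H = 4/10 = 0.400.
A headcount ratio of at most 20% allows at most ⌊0.20 × 10⌋ = 2 poor households.
So at least 4 − 2 = 2 must be lifted.

2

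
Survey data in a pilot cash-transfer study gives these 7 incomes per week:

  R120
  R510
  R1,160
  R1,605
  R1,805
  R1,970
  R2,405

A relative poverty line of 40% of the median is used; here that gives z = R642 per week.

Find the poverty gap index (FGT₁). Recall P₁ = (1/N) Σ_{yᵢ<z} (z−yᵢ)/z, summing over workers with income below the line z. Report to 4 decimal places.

Below z: R120, R510 (q = 2 of N = 7).
Normalized shortfalls: (642−120)/642 = 0.8131; (642−510)/642 = 0.2056.
Σ = 1.018692. Dividing by the full population N = 7 gives P₁ = 0.1455.

0.1455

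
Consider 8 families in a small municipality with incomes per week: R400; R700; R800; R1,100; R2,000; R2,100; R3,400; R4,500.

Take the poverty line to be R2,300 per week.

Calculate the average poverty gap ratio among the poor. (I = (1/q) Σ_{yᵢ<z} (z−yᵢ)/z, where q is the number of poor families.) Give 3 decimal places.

0.486

Poor units: R400, R700, R800, R1,100, R2,000, R2,100 (q = 6 of N = 8).
Shortfall ratios (z−y)/z: 0.8261, 0.6957, 0.6522, 0.5217, 0.1304, 0.0870; sum = 2.913043.
I averages over the q = 6 poor units only: 2.913043 / 6 = 0.486.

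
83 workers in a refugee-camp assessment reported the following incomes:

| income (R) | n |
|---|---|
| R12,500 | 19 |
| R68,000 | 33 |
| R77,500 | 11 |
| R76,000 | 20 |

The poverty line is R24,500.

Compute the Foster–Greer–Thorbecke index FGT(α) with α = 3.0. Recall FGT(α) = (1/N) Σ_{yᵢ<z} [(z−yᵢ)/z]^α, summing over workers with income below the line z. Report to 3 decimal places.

Below the line: 19×R12,500 (q = 19 of N = 83).
Relative gaps: (24500−12500)/24500 = 0.4898 (×19).
Raised to α = 3.0: 0.11750 (×19).
Sum = 2.232539; FGT(3.0) = 2.232539 / 83 = 0.027.

0.027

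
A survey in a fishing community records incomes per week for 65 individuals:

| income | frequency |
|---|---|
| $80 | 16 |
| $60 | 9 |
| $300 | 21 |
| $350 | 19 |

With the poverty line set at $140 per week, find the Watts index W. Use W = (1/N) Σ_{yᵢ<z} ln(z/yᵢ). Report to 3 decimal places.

0.255

Below the line: 9×$60, 16×$80 (q = 25 of N = 65).
Log shortfalls: ln(140/60) = 0.8473 (×9); ln(140/80) = 0.5596 (×16).
W = 16.579533 / 65 = 0.255.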